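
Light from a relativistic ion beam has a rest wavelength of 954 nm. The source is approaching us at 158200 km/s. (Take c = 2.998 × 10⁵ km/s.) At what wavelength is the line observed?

530.5 nm

β = v/c = 158200/299800 = 0.5277.
Relativistic Doppler for wavelength: λ' = λ₀ · √((1 − β)/(1 + β)).
λ' = 954 × √(0.4723/1.5277) = 954 × 0.55603 ≈ 530.5 nm.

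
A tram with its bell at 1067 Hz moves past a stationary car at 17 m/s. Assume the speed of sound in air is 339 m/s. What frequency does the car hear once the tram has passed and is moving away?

1016 Hz

Receding: f₂ = f · v/(v + v_s) = 1067 × 339/356 ≈ 1016 Hz.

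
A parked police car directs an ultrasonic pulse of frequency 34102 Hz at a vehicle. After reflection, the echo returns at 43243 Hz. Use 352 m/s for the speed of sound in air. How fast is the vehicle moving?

42 m/s

Double Doppler shift off a moving reflector: f₂ = f₀ · (v + u)/(v − u) (u > 0 toward emitter).
Rearranging, u = v · (f₂ − f₀)/(f₂ + f₀) = 352 × 9141/77345 ≈ 42 m/s.
So the vehicle is moving at 42 m/s toward the emitter.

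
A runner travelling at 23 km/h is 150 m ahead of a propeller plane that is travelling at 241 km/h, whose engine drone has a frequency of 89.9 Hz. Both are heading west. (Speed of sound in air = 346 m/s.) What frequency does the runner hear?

109 Hz

241 km/h = 66.94 m/s; 23 km/h = 6.389 m/s.
The runner is ahead, so the propeller plane is moving toward it while the runner is moving away from the propeller plane.
With source approaching and observer receding, f' = f · (v − v_o)/(v − v_s).
f' = 89.9 × (346 − 6.389)/(346 − 66.94) = 89.9 × 339.61/279.06 ≈ 109 Hz.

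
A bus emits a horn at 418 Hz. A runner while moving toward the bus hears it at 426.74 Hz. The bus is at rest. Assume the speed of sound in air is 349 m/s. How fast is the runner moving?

7.3 m/s

f' = f · (v + v_o)/v ⇒ v_o = v · |f'/f − 1|.
v_o = 349 × |426.74/418 − 1| = 349 × 0.02091 ≈ 7.3 m/s.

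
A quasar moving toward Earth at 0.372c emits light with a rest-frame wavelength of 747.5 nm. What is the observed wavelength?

Relativistic Doppler for wavelength: λ' = λ₀ · √((1 − β)/(1 + β)).
λ' = 747.5 × √(0.6280/1.3720) = 747.5 × 0.67655 ≈ 505.7 nm.

505.7 nm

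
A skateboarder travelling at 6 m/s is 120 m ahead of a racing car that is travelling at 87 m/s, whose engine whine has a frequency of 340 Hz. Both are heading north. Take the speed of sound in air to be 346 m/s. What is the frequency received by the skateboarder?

The skateboarder is ahead, so the racing car is moving toward it while the skateboarder is moving away from the racing car.
Both move, so f' = f · (v − v_o)/(v − v_s).
f' = 340 × (346 − 6)/(346 − 87) = 340 × 340/259 ≈ 446 Hz.

446 Hz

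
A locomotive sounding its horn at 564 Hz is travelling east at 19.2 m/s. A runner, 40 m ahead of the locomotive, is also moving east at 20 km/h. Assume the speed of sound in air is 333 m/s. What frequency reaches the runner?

20 km/h = 5.556 m/s.
The runner is ahead, so the locomotive is moving toward it while the runner is moving away from the locomotive.
General Doppler shift: f' = f · (v − v_o)/(v − v_s).
f' = 564 × (333 − 5.556)/(333 − 19.2) = 564 × 327.44/313.8 ≈ 589 Hz.

589 Hz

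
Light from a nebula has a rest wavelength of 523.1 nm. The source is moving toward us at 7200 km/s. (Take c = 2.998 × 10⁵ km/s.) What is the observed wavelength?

510.7 nm

β = v/c = 7200/299800 = 0.0240.
Relativistic Doppler for wavelength: λ' = λ₀ · √((1 − β)/(1 + β)).
λ' = 523.1 × √(0.9760/1.0240) = 523.1 × 0.97627 ≈ 510.7 nm.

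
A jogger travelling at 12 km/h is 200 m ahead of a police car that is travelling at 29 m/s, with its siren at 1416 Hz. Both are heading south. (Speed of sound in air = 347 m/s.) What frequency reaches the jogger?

12 km/h = 3.333 m/s.
The jogger is ahead, so the police car is moving toward it while the jogger is moving away from the police car.
With source approaching and observer receding, f' = f · (v − v_o)/(v − v_s).
f' = 1416 × (347 − 3.333)/(347 − 29) = 1416 × 343.67/318 ≈ 1530 Hz.

1530 Hz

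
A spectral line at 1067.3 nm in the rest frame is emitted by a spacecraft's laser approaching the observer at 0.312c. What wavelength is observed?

772.9 nm

Relativistic Doppler for wavelength: λ' = λ₀ · √((1 − β)/(1 + β)).
λ' = 1067.3 × √(0.6880/1.3120) = 1067.3 × 0.72415 ≈ 772.9 nm.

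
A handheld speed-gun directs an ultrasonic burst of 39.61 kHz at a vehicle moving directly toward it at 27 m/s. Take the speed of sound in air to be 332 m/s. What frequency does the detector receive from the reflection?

46.6 kHz

The vehicle first receives the wave as a moving observer: f₁ = f₀ · (v + u)/v = 39.61 × (332 + 27)/332 ≈ 42.8 kHz.
On reflection it acts as a source moving toward the stationary detector: f₂ = f₁ · v/(v − u) = 42.8 × 332/305 ≈ 46.6 kHz.
Equivalently f₂ = f₀ · (v + u)/(v − u).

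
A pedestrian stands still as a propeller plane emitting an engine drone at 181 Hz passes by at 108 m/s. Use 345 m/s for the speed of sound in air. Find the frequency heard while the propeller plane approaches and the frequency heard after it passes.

263 Hz approaching; 138 Hz receding

Approaching: f₁ = f · v/(v − v_s) = 181 × 345/237 ≈ 263 Hz.
Receding: f₂ = f · v/(v + v_s) = 181 × 345/453 ≈ 138 Hz.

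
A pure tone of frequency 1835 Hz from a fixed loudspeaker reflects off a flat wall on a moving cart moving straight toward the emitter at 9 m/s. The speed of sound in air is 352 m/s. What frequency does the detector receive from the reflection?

The flat wall on a moving cart first receives the wave as a moving observer: f₁ = f₀ · (v + u)/v = 1835 × (352 + 9)/352 ≈ 1882 Hz.
On reflection it acts as a source moving toward the stationary detector: f₂ = f₁ · v/(v − u) = 1882 × 352/343 ≈ 1931 Hz.

1931 Hz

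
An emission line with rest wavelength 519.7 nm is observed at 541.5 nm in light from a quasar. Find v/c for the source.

λ'/λ₀ = 1.0419 > 1 (redshift), so the source is receding.
λ'/λ₀ = √((1 + β)/(1 − β)) for a receding source ⇒ β = (r² − 1)/(r² + 1) with r = λ'/λ₀.
β = (1.0857 − 1)/(1.0857 + 1) ≈ 0.041.

0.041c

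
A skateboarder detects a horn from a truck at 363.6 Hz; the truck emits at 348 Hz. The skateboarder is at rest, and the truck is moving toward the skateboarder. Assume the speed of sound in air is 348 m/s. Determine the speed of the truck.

14.9 m/s

f' = f · v/(v − v_s) ⇒ v_s = v · |1 − f/f'|.
v_s = 348 × |1 − 348/363.6| = 348 × 0.0429 ≈ 14.9 m/s.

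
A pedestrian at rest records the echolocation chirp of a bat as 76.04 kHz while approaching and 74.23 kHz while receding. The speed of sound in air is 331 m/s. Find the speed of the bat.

f₁/f₂ = (v + v_s)/(v − v_s), so v_s = v · (f₁ − f₂)/(f₁ + f₂).
v_s = 331 × (76.04 − 74.23)/(76.04 + 74.23) = 331 × 1.81/150.27 ≈ 4.0 m/s.

4.0 m/s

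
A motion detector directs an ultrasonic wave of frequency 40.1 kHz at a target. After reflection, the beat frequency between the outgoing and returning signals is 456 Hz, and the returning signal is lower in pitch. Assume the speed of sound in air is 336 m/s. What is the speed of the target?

Double Doppler shift off a moving reflector: f₂ = f₀ · (v + u)/(v − u) (u > 0 toward emitter).
Returning signal is lower, so f₂ = f₀ − Δf = 40100 − 456 = 39644 Hz.
Rearranging, u = v · (f₂ − f₀)/(f₂ + f₀) = 336 × -456/79744 ≈ -1.92 m/s.
So the target is moving at 1.92 m/s away from the emitter.

1.92 m/s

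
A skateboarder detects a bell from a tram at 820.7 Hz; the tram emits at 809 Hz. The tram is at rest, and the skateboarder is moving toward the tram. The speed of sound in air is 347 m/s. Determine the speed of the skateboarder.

f' = f · (v + v_o)/v ⇒ v_o = v · |f'/f − 1|.
v_o = 347 × |820.7/809 − 1| = 347 × 0.01446 ≈ 5.0 m/s.

5.0 m/s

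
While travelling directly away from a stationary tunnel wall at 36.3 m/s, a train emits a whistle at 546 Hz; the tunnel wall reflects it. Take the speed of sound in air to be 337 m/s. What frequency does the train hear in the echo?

440 Hz

The tunnel wall receives the sound from a moving source: f₁ = f₀ · v/(v + v_e) = 546 × 337/373.3 ≈ 493 Hz.
On the return leg the train is a moving observer: f₂ = f₁ · (v − v_e)/v = 493 × 300.7/337 ≈ 440 Hz.
Equivalently f₂ = f₀ · (v − v_e)/(v + v_e).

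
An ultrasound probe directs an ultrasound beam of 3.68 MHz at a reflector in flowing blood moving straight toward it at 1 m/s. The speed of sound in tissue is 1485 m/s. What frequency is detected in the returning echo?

3.685 MHz

The reflector in flowing blood first receives the wave as a moving observer: f₁ = f₀ · (v + u)/v = 3.68 × (1485 + 1)/1485 ≈ 3.682 MHz.
The reflection then acts as a moving source: f₂ = f₁ · v/(v − u) ≈ 3.685 MHz.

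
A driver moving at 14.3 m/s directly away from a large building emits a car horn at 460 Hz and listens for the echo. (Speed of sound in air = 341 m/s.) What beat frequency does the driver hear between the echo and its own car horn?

37.0 Hz

The large building receives the sound from a moving source: f₁ = f₀ · v/(v + v_e) = 460 × 341/355.3 ≈ 441.5 Hz.
On the return leg the driver is a moving observer: f₂ = f₁ · (v − v_e)/v = 441.5 × 326.7/341 ≈ 423.0 Hz.
Beat against the emitted tone: |f₂ − f₀| = 2v_e·f₀/(v + v_e) = 2 × 14.3 × 460/355.3 ≈ 37.0 Hz.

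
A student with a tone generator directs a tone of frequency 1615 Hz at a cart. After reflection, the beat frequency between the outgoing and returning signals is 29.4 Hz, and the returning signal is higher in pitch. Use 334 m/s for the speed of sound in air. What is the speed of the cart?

Double Doppler shift off a moving reflector: f₂ = f₀ · (v + u)/(v − u) (u > 0 toward emitter).
Returning signal is higher, so f₂ = f₀ + Δf = 1615 + 29.4 = 1644.4 Hz.
Rearranging, u = v · (f₂ − f₀)/(f₂ + f₀) = 334 × 29.4/3259.4 ≈ 3.0 m/s.
So the cart is moving at 3.0 m/s toward the emitter.

3.0 m/s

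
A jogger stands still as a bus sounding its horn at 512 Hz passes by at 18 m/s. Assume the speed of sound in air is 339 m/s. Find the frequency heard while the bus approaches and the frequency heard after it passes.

Approaching: f₁ = f · v/(v − v_s) = 512 × 339/321 ≈ 541 Hz.
Receding: f₂ = f · v/(v + v_s) = 512 × 339/357 ≈ 486 Hz.

541 Hz approaching; 486 Hz receding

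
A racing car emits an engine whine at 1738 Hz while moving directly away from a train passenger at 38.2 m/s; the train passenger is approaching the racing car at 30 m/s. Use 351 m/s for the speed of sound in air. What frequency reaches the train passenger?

Both move, so f' = f · (v + v_o)/(v + v_s).
f' = 1738 × (351 + 30)/(351 + 38.2) = 1738 × 381/389.2 ≈ 1701 Hz.

1701 Hz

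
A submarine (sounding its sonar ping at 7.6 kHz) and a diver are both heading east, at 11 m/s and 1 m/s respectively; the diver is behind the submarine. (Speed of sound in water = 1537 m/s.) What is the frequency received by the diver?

7.55 kHz

The diver is behind, so the submarine is moving away from it while the diver is moving toward the submarine.
General Doppler shift: f' = f · (v + v_o)/(v + v_s).
f' = 7.6 × (1537 + 1)/(1537 + 11) = 7.6 × 1538/1548 ≈ 7.55 kHz.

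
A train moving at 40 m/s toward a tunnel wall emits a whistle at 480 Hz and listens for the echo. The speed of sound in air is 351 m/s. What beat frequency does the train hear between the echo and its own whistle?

123 Hz

The tunnel wall receives the sound from a moving source: f₁ = f₀ · v/(v − v_e) = 480 × 351/311 ≈ 541.7 Hz.
On the return leg the train is a moving observer: f₂ = f₁ · (v + v_e)/v = 541.7 × 391/351 ≈ 603.5 Hz.
Equivalently f₂ = f₀ · (v + v_e)/(v − v_e).
Beat against the emitted tone: |f₂ − f₀| = 2v_e·f₀/(v − v_e) = 2 × 40 × 480/311 ≈ 123 Hz.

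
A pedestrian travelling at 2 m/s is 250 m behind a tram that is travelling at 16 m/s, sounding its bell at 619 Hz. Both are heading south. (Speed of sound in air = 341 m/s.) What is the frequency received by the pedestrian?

The pedestrian is behind, so the tram is moving away from it while the pedestrian is moving toward the tram.
With source receding and observer approaching, f' = f · (v + v_o)/(v + v_s).
f' = 619 × (341 + 2)/(341 + 16) = 619 × 343/357 ≈ 595 Hz.

595 Hz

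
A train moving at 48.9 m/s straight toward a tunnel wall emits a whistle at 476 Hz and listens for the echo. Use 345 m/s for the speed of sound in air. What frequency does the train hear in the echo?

633 Hz

The tunnel wall receives the sound from a moving source: f₁ = f₀ · v/(v − v_e) = 476 × 345/296.1 ≈ 555 Hz.
On the return leg the train is a moving observer: f₂ = f₁ · (v + v_e)/v = 555 × 393.9/345 ≈ 633 Hz.
Equivalently f₂ = f₀ · (v + v_e)/(v − v_e).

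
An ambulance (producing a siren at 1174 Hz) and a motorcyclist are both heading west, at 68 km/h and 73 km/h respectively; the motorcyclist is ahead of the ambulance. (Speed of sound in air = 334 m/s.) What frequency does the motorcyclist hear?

1169 Hz

68 km/h = 18.89 m/s; 73 km/h = 20.28 m/s.
The motorcyclist is ahead, so the ambulance is moving toward it while the motorcyclist is moving away from the ambulance.
Both move, so f' = f · (v − v_o)/(v − v_s).
f' = 1174 × (334 − 20.28)/(334 − 18.89) = 1174 × 313.72/315.11 ≈ 1169 Hz.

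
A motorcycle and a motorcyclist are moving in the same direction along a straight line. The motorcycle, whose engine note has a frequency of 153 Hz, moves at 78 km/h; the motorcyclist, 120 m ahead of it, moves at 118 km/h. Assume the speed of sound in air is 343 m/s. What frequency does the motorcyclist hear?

78 km/h = 21.67 m/s; 118 km/h = 32.78 m/s.
The motorcyclist is ahead, so the motorcycle is moving toward it while the motorcyclist is moving away from the motorcycle.
General Doppler shift: f' = f · (v − v_o)/(v − v_s).
f' = 153 × (343 − 32.78)/(343 − 21.67) = 153 × 310.22/321.33 ≈ 148 Hz.

148 Hz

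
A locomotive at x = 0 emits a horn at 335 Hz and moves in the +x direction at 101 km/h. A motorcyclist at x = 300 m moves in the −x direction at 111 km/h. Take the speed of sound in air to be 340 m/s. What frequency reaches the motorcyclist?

398 Hz

101 km/h = 28.06 m/s; 111 km/h = 30.83 m/s.
The observer lies on the +x side, so the source is heading toward the observer and the observer is heading toward the source.
With source approaching and observer approaching, f' = f · (v + v_o)/(v − v_s).
f' = 335 × (340 + 30.83)/(340 − 28.06) = 335 × 370.83/311.94 ≈ 398 Hz.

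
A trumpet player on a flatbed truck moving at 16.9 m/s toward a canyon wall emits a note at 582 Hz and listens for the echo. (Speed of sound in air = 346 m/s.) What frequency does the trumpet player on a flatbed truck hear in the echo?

The canyon wall receives the sound from a moving source: f₁ = f₀ · v/(v − v_e) = 582 × 346/329.1 ≈ 612 Hz.
On the return leg the trumpet player on a flatbed truck is a moving observer: f₂ = f₁ · (v + v_e)/v = 612 × 362.9/346 ≈ 642 Hz.

642 Hz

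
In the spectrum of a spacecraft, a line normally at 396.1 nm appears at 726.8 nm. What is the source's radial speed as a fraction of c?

λ'/λ₀ = 1.8349 > 1 (redshift), so the source is receding.
λ'/λ₀ = √((1 + β)/(1 − β)) for a receding source ⇒ β = (r² − 1)/(r² + 1) with r = λ'/λ₀.
β = (3.3668 − 1)/(3.3668 + 1) ≈ 0.542.

0.542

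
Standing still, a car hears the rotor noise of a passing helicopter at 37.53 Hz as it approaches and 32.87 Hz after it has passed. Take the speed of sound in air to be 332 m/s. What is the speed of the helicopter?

22.0 m/s

f₁/f₂ = (v + v_s)/(v − v_s), so v_s = v · (f₁ − f₂)/(f₁ + f₂).
v_s = 332 × (37.53 − 32.87)/(37.53 + 32.87) = 332 × 4.66/70.40 ≈ 22.0 m/s.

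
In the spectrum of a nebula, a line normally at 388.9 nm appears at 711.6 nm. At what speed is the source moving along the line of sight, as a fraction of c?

λ'/λ₀ = 1.8298 > 1 (redshift), so the source is receding.
λ'/λ₀ = √((1 + β)/(1 − β)) for a receding source ⇒ β = (r² − 1)/(r² + 1) with r = λ'/λ₀.
β = (3.3481 − 1)/(3.3481 + 1) ≈ 0.540.

0.540c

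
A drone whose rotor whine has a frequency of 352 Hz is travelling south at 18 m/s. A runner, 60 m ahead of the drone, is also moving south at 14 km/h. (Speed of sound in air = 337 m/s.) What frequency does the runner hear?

14 km/h = 3.889 m/s.
The runner is ahead, so the drone is moving toward it while the runner is moving away from the drone.
Both move, so f' = f · (v − v_o)/(v − v_s).
f' = 352 × (337 − 3.889)/(337 − 18) = 352 × 333.11/319 ≈ 368 Hz.

368 Hz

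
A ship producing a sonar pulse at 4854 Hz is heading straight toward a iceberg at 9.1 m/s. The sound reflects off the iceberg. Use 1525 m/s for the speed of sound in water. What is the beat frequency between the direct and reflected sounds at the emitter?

58.3 Hz

The iceberg receives the sound from a moving source: f₁ = f₀ · v/(v − v_e) = 4854 × 1525/1515.9 ≈ 4883.1 Hz.
On the return leg the ship is a moving observer: f₂ = f₁ · (v + v_e)/v = 4883.1 × 1534.1/1525 ≈ 4912.3 Hz.
Equivalently f₂ = f₀ · (v + v_e)/(v − v_e).
Beat against the emitted tone: |f₂ − f₀| = 2v_e·f₀/(v − v_e) = 2 × 9.1 × 4854/1515.9 ≈ 58.3 Hz.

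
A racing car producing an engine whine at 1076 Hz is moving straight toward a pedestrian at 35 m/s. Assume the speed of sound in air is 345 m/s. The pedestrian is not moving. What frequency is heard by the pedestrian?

With the source moving toward a stationary observer, f' = f · v/(v − v_s).
f' = 1076 × 345/(345 − 35) = 1076 × 345/310 ≈ 1197 Hz.

1197 Hz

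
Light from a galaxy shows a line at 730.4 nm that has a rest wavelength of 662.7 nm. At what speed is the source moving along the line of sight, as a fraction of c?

0.097

λ'/λ₀ = 1.1022 > 1 (redshift), so the source is receding.
λ'/λ₀ = √((1 + β)/(1 − β)) for a receding source ⇒ β = (r² − 1)/(r² + 1) with r = λ'/λ₀.
β = (1.2148 − 1)/(1.2148 + 1) ≈ 0.097.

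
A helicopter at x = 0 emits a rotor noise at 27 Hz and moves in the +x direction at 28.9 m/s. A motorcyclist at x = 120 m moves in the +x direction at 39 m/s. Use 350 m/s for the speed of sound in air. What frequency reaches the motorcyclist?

The observer lies on the +x side, so the source is heading toward the observer and the observer is heading away from the source.
General Doppler shift: f' = f · (v − v_o)/(v − v_s).
f' = 27 × (350 − 39)/(350 − 28.9) = 27 × 311/321.1 ≈ 26.2 Hz.

26.2 Hz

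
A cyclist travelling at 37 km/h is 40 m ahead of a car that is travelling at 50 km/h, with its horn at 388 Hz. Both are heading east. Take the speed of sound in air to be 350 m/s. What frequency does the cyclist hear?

50 km/h = 13.89 m/s; 37 km/h = 10.28 m/s.
The cyclist is ahead, so the car is moving toward it while the cyclist is moving away from the car.
With source approaching and observer receding, f' = f · (v − v_o)/(v − v_s).
f' = 388 × (350 − 10.28)/(350 − 13.89) = 388 × 339.72/336.11 ≈ 392 Hz.

392 Hz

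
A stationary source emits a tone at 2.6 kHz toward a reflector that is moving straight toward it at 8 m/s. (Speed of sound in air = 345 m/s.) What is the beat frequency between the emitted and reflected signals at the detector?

123 Hz

At the reflector (a moving observer), f₁ = f₀ · (v + u)/v = 2.6 × 353/345 ≈ 2.6603 kHz.
On reflection it acts as a source moving toward the stationary detector: f₂ = f₁ · v/(v − u) = 2.6603 × 345/337 ≈ 2.7234 kHz.
Equivalently f₂ = f₀ · (v + u)/(v − u).
Beat frequency (with f₀ = 2600 Hz): |f₂ − f₀| = 2u·f₀/(v − u) = 2 × 8 × 2600/337 ≈ 123 Hz.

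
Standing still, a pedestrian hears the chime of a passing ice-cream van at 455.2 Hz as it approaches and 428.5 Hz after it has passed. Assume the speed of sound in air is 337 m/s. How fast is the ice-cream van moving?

10.2 m/s

f₁/f₂ = (v + v_s)/(v − v_s), so v_s = v · (f₁ − f₂)/(f₁ + f₂).
v_s = 337 × (455.2 − 428.5)/(455.2 + 428.5) = 337 × 26.7/883.7 ≈ 10.2 m/s.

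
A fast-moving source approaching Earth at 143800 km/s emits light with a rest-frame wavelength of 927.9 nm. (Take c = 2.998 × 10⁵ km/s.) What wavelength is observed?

β = v/c = 143800/299800 = 0.4797.
Relativistic Doppler for wavelength: λ' = λ₀ · √((1 − β)/(1 + β)).
λ' = 927.9 × √(0.5203/1.4797) = 927.9 × 0.59302 ≈ 550.3 nm.

550.3 nm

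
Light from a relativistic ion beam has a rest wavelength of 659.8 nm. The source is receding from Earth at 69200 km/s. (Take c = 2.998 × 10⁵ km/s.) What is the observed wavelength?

834.6 nm

β = v/c = 69200/299800 = 0.2308.
Relativistic Doppler for wavelength: λ' = λ₀ · √((1 + β)/(1 − β)).
λ' = 659.8 × √(1.2308/0.7692) = 659.8 × 1.26498 ≈ 834.6 nm.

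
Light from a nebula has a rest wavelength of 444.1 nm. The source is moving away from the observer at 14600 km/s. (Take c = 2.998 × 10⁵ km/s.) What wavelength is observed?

466.3 nm

β = v/c = 14600/299800 = 0.0487.
Relativistic Doppler for wavelength: λ' = λ₀ · √((1 + β)/(1 − β)).
λ' = 444.1 × √(1.0487/0.9513) = 444.1 × 1.04994 ≈ 466.3 nm.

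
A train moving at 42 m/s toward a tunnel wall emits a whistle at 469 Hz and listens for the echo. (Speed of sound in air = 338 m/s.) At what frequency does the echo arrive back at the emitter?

The tunnel wall receives the sound from a moving source: f₁ = f₀ · v/(v − v_e) = 469 × 338/296 ≈ 536 Hz.
On the return leg the train is a moving observer: f₂ = f₁ · (v + v_e)/v = 536 × 380/338 ≈ 602 Hz.
Equivalently f₂ = f₀ · (v + v_e)/(v − v_e).

602 Hz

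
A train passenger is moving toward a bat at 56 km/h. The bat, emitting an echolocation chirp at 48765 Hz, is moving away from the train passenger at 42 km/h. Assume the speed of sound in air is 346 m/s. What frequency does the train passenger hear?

49295 Hz

42 km/h = 11.67 m/s; 56 km/h = 15.56 m/s.
With source receding and observer approaching, f' = f · (v + v_o)/(v + v_s).
f' = 48765 × (346 + 15.56)/(346 + 11.67) = 48765 × 361.56/357.67 ≈ 49295 Hz.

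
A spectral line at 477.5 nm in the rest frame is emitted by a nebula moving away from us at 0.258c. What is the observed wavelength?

621.7 nm

Relativistic Doppler for wavelength: λ' = λ₀ · √((1 + β)/(1 − β)).
λ' = 477.5 × √(1.2580/0.7420) = 477.5 × 1.30208 ≈ 621.7 nm.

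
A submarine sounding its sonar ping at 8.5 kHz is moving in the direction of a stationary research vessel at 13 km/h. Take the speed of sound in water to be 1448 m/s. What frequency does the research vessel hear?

8.52 kHz

13 km/h = 3.611 m/s.
Moving source, stationary observer: f' = f · v/(v − v_s) since the source is approaching.
f' = 8.5 × 1448/(1448 − 3.611) = 8.5 × 1448/1444 ≈ 8.52 kHz.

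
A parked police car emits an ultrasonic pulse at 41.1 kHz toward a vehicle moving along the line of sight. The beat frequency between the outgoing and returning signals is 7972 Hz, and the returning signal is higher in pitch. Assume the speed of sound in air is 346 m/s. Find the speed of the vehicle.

Double Doppler shift off a moving reflector: f₂ = f₀ · (v + u)/(v − u) (u > 0 toward emitter).
Returning signal is higher, so f₂ = f₀ + Δf = 41100 + 7972 = 49072 Hz.
Rearranging, u = v · (f₂ − f₀)/(f₂ + f₀) = 346 × 7972/90172 ≈ 31 m/s.
So the vehicle is moving at 31 m/s toward the emitter.

31 m/s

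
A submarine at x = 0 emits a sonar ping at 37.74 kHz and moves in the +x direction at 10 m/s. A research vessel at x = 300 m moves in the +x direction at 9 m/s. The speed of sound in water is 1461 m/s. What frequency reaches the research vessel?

The observer lies on the +x side, so the source is heading toward the observer and the observer is heading away from the source.
Both move, so f' = f · (v − v_o)/(v − v_s).
f' = 37.74 × (1461 − 9)/(1461 − 10) = 37.74 × 1452/1451 ≈ 37.8 kHz.

37.8 kHz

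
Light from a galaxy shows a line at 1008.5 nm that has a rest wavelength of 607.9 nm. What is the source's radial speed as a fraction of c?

0.467c

λ'/λ₀ = 1.6590 > 1 (redshift), so the source is receding.
λ'/λ₀ = √((1 + β)/(1 − β)) for a receding source ⇒ β = (r² − 1)/(r² + 1) with r = λ'/λ₀.
β = (2.7522 − 1)/(2.7522 + 1) ≈ 0.467.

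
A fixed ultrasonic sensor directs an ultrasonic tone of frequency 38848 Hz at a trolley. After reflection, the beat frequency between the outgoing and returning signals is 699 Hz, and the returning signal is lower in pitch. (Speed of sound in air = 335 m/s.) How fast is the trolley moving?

Double Doppler shift off a moving reflector: f₂ = f₀ · (v + u)/(v − u) (u > 0 toward emitter).
Returning signal is lower, so f₂ = f₀ − Δf = 38848 − 699 = 38149 Hz.
Rearranging, u = v · (f₂ − f₀)/(f₂ + f₀) = 335 × -699/76997 ≈ -3.0 m/s.
So the trolley is moving at 3.0 m/s away from the emitter.

3.0 m/s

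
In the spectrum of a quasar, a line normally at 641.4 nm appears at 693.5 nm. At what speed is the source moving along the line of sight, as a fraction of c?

0.078

λ'/λ₀ = 1.0812 > 1 (redshift), so the source is receding.
λ'/λ₀ = √((1 + β)/(1 − β)) for a receding source ⇒ β = (r² − 1)/(r² + 1) with r = λ'/λ₀.
β = (1.1691 − 1)/(1.1691 + 1) ≈ 0.078.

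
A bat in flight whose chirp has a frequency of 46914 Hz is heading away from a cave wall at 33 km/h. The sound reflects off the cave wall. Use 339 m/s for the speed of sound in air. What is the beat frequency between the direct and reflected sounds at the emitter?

33 km/h = 9.167 m/s.
The cave wall receives the sound from a moving source: f₁ = f₀ · v/(v + v_e) = 46914 × 339/348.17 ≈ 45679 Hz.
On the return leg the bat in flight is a moving observer: f₂ = f₁ · (v − v_e)/v = 45679 × 329.83/339 ≈ 44444 Hz.
Beat against the emitted tone: |f₂ − f₀| = 2v_e·f₀/(v + v_e) = 2 × 9.167 × 46914/348.17 ≈ 2470 Hz.

2470 Hz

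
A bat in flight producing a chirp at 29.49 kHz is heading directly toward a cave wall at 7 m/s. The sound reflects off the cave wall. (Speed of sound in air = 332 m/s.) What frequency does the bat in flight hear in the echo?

30.8 kHz

The cave wall receives the sound from a moving source: f₁ = f₀ · v/(v − v_e) = 29.49 × 332/325 ≈ 30.1 kHz.
On the return leg the bat in flight is a moving observer: f₂ = f₁ · (v + v_e)/v = 30.1 × 339/332 ≈ 30.8 kHz.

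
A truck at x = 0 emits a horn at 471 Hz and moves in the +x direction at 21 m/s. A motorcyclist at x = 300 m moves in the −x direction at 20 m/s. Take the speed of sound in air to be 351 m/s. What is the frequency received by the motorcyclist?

The observer lies on the +x side, so the source is heading toward the observer and the observer is heading toward the source.
Both move, so f' = f · (v + v_o)/(v − v_s).
f' = 471 × (351 + 20)/(351 − 21) = 471 × 371/330 ≈ 530 Hz.

530 Hz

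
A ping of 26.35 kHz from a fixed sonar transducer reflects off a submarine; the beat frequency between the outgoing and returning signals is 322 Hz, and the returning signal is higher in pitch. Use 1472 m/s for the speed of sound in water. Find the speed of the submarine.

8.9 m/s

Double Doppler shift off a moving reflector: f₂ = f₀ · (v + u)/(v − u) (u > 0 toward emitter).
Returning signal is higher, so f₂ = f₀ + Δf = 26350 + 322 = 26672 Hz.
Rearranging, u = v · (f₂ − f₀)/(f₂ + f₀) = 1472 × 322/53022 ≈ 8.9 m/s.
So the submarine is moving at 8.9 m/s toward the emitter.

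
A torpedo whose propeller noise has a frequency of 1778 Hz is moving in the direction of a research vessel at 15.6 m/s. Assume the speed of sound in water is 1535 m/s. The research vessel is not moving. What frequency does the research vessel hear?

1796 Hz

Only the source moves, toward the listener, so f' = f · v/(v − v_s).
f' = 1778 × 1535/(1535 − 15.6) = 1778 × 1535/1519 ≈ 1796 Hz.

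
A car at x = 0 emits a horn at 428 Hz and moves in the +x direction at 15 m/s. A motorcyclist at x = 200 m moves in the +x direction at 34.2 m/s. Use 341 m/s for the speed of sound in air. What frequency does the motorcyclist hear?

403 Hz

The observer lies on the +x side, so the source is heading toward the observer and the observer is heading away from the source.
General Doppler shift: f' = f · (v − v_o)/(v − v_s).
f' = 428 × (341 − 34.2)/(341 − 15) = 428 × 306.8/326 ≈ 403 Hz.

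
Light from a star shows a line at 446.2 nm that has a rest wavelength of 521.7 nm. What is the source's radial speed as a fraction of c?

λ'/λ₀ = 0.8553 < 1 (blueshift), so the source is approaching.
λ'/λ₀ = √((1 − β)/(1 + β)) for an approaching source ⇒ β = (1 − r²)/(1 + r²) with r = λ'/λ₀.
β = (1 − 0.7315)/(1 + 0.7315) ≈ 0.155.

0.155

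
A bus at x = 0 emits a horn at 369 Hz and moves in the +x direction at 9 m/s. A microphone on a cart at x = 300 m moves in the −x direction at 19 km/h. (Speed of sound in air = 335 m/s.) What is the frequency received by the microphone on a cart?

385 Hz

19 km/h = 5.278 m/s.
The observer lies on the +x side, so the source is heading toward the observer and the observer is heading toward the source.
With source approaching and observer approaching, f' = f · (v + v_o)/(v − v_s).
f' = 369 × (335 + 5.278)/(335 − 9) = 369 × 340.28/326 ≈ 385 Hz.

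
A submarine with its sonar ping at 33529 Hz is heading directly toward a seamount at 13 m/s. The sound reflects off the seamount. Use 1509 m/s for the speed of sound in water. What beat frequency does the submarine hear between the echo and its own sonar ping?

583 Hz

The seamount receives the sound from a moving source: f₁ = f₀ · v/(v − v_e) = 33529 × 1509/1496 ≈ 33820 Hz.
On the return leg the submarine is a moving observer: f₂ = f₁ · (v + v_e)/v = 33820 × 1522/1509 ≈ 34112 Hz.
Beat against the emitted tone: |f₂ − f₀| = 2v_e·f₀/(v − v_e) = 2 × 13 × 33529/1496 ≈ 583 Hz.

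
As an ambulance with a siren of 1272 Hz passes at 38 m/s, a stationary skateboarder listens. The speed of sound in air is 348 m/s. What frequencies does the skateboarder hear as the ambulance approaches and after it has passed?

1428 Hz approaching; 1147 Hz receding

Approaching: f₁ = f · v/(v − v_s) = 1272 × 348/310 ≈ 1428 Hz.
Receding: f₂ = f · v/(v + v_s) = 1272 × 348/386 ≈ 1147 Hz.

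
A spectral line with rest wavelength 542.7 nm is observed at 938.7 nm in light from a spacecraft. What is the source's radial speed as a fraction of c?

0.499

λ'/λ₀ = 1.7297 > 1 (redshift), so the source is receding.
λ'/λ₀ = √((1 + β)/(1 − β)) for a receding source ⇒ β = (r² − 1)/(r² + 1) with r = λ'/λ₀.
β = (2.9918 − 1)/(2.9918 + 1) ≈ 0.499.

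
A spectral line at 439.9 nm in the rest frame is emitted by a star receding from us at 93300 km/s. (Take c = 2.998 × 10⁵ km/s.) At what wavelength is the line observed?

β = v/c = 93300/299800 = 0.3112.
Relativistic Doppler for wavelength: λ' = λ₀ · √((1 + β)/(1 − β)).
λ' = 439.9 × √(1.3112/0.6888) = 439.9 × 1.37972 ≈ 606.9 nm.

606.9 nm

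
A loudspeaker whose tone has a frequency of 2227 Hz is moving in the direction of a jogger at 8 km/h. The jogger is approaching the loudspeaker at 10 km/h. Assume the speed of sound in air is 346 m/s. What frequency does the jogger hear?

8 km/h = 2.222 m/s; 10 km/h = 2.778 m/s.
Both move, so f' = f · (v + v_o)/(v − v_s).
f' = 2227 × (346 + 2.778)/(346 − 2.222) = 2227 × 348.78/343.78 ≈ 2259 Hz.

2259 Hz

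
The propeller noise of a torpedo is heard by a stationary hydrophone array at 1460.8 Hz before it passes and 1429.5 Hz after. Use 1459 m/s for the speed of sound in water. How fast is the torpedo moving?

15.8 m/s

f₁/f₂ = (v + v_s)/(v − v_s), so v_s = v · (f₁ − f₂)/(f₁ + f₂).
v_s = 1459 × (1460.8 − 1429.5)/(1460.8 + 1429.5) = 1459 × 31.3/2890.3 ≈ 15.8 m/s.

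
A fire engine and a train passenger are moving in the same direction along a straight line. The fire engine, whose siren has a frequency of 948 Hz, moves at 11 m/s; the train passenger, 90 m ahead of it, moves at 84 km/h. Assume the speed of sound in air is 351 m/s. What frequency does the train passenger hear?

84 km/h = 23.33 m/s.
The train passenger is ahead, so the fire engine is moving toward it while the train passenger is moving away from the fire engine.
Both move, so f' = f · (v − v_o)/(v − v_s).
f' = 948 × (351 − 23.33)/(351 − 11) = 948 × 327.67/340 ≈ 914 Hz.

914 Hz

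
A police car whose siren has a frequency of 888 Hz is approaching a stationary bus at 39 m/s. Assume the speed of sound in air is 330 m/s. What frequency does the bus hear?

1007 Hz

With the source moving toward a stationary observer, f' = f · v/(v − v_s).
f' = 888 × 330/(330 − 39) = 888 × 330/291 ≈ 1007 Hz.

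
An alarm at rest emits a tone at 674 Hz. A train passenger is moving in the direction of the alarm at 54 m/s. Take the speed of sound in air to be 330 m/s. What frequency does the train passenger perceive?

784 Hz

Moving observer, stationary source: f' = f · (v + v_o)/v.
f' = 674 × (330 + 54)/330 = 674 × 384/330 ≈ 784 Hz.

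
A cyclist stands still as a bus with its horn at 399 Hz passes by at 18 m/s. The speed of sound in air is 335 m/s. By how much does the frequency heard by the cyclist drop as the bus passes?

Approaching: f₁ = f · v/(v − v_s) = 399 × 335/317 ≈ 421.7 Hz.
Receding: f₂ = f · v/(v + v_s) = 399 × 335/353 ≈ 378.7 Hz.
Drop: f₁ − f₂ = 2f·v·v_s/(v² − v_s²) = 2 × 399 × 335 × 18/(335² − 18²) ≈ 43.0 Hz.

43.0 Hz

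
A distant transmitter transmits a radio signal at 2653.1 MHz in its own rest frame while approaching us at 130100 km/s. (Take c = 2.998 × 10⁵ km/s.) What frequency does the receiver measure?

β = v/c = 130100/299800 = 0.4340.
Relativistic Doppler for frequency: f' = f₀ · √((1 + β)/(1 − β)).
f' = 2653.1 × √(1.4340/0.5660) = 2653.1 × 1.59163 ≈ 4222.8 MHz.

4222.8 MHz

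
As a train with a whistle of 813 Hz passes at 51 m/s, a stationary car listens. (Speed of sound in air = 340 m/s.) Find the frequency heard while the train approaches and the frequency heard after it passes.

Approaching: f₁ = f · v/(v − v_s) = 813 × 340/289 ≈ 956 Hz.
Receding: f₂ = f · v/(v + v_s) = 813 × 340/391 ≈ 707 Hz.

956 Hz approaching; 707 Hz receding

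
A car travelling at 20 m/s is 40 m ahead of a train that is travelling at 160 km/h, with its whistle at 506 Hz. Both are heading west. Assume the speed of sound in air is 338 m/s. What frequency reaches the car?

548 Hz

160 km/h = 44.44 m/s.
The car is ahead, so the train is moving toward it while the car is moving away from the train.
With source approaching and observer receding, f' = f · (v − v_o)/(v − v_s).
f' = 506 × (338 − 20)/(338 − 44.44) = 506 × 318/293.56 ≈ 548 Hz.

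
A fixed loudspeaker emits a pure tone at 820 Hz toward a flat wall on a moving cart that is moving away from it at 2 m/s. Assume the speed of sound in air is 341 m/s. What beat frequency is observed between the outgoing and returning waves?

9.6 Hz

The flat wall on a moving cart first receives the wave as a moving observer: f₁ = f₀ · (v − u)/v = 820 × (341 − 2)/341 ≈ 815.19 Hz.
On reflection it acts as a source moving away from the stationary detector: f₂ = f₁ · v/(v + u) = 815.19 × 341/343 ≈ 810.44 Hz.
Equivalently f₂ = f₀ · (v − u)/(v + u).
Beat frequency: |f₂ − f₀| = 2u·f₀/(v + u) = 2 × 2 × 820/343 ≈ 9.6 Hz.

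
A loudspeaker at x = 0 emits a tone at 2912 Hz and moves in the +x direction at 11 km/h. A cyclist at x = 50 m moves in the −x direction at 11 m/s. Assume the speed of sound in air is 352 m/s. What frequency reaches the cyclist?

3029 Hz

11 km/h = 3.056 m/s.
The observer lies on the +x side, so the source is heading toward the observer and the observer is heading toward the source.
General Doppler shift: f' = f · (v + v_o)/(v − v_s).
f' = 2912 × (352 + 11)/(352 − 3.056) = 2912 × 363/348.94 ≈ 3029 Hz.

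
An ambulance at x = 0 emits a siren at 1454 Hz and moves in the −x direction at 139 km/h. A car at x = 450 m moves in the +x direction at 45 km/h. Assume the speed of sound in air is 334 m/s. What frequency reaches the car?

1255 Hz

139 km/h = 38.61 m/s; 45 km/h = 12.5 m/s.
The observer lies on the +x side, so the source is heading away from the observer and the observer is heading away from the source.
General Doppler shift: f' = f · (v − v_o)/(v + v_s).
f' = 1454 × (334 − 12.5)/(334 + 38.61) = 1454 × 321.5/372.61 ≈ 1255 Hz.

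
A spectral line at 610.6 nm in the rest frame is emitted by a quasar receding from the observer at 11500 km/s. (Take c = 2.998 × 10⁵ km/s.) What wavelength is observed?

β = v/c = 11500/299800 = 0.0384.
Relativistic Doppler for wavelength: λ' = λ₀ · √((1 + β)/(1 − β)).
λ' = 610.6 × √(1.0384/0.9616) = 610.6 × 1.03912 ≈ 634.5 nm.

634.5 nm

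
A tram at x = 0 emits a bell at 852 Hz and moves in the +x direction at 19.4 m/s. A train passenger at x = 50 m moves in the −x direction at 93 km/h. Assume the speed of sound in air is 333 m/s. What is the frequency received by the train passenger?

93 km/h = 25.83 m/s.
The observer lies on the +x side, so the source is heading toward the observer and the observer is heading toward the source.
With source approaching and observer approaching, f' = f · (v + v_o)/(v − v_s).
f' = 852 × (333 + 25.83)/(333 − 19.4) = 852 × 358.83/313.6 ≈ 975 Hz.

975 Hz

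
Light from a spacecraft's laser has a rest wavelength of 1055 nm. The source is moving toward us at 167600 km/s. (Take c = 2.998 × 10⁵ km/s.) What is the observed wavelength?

β = v/c = 167600/299800 = 0.5590.
Relativistic Doppler for wavelength: λ' = λ₀ · √((1 − β)/(1 + β)).
λ' = 1055 × √(0.4410/1.5590) = 1055 × 0.53183 ≈ 561.1 nm.

561.1 nm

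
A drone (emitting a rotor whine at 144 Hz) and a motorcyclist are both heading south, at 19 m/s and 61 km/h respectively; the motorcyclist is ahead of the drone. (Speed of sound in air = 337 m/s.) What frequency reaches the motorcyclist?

61 km/h = 16.94 m/s.
The motorcyclist is ahead, so the drone is moving toward it while the motorcyclist is moving away from the drone.
With source approaching and observer receding, f' = f · (v − v_o)/(v − v_s).
f' = 144 × (337 − 16.94)/(337 − 19) = 144 × 320.06/318 ≈ 145 Hz.

145 Hz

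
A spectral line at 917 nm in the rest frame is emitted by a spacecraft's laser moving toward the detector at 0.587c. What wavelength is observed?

467.8 nm

Relativistic Doppler for wavelength: λ' = λ₀ · √((1 − β)/(1 + β)).
λ' = 917 × √(0.4130/1.5870) = 917 × 0.51014 ≈ 467.8 nm.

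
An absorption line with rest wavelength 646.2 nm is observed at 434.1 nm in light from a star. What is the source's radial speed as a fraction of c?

λ'/λ₀ = 0.6718 < 1 (blueshift), so the source is approaching.
λ'/λ₀ = √((1 − β)/(1 + β)) for an approaching source ⇒ β = (1 − r²)/(1 + r²) with r = λ'/λ₀.
β = (1 − 0.4513)/(1 + 0.4513) ≈ 0.378.

0.378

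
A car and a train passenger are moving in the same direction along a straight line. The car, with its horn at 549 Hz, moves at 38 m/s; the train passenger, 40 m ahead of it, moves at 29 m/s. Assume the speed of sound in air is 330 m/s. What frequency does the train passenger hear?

The train passenger is ahead, so the car is moving toward it while the train passenger is moving away from the car.
General Doppler shift: f' = f · (v − v_o)/(v − v_s).
f' = 549 × (330 − 29)/(330 − 38) = 549 × 301/292 ≈ 566 Hz.

566 Hz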